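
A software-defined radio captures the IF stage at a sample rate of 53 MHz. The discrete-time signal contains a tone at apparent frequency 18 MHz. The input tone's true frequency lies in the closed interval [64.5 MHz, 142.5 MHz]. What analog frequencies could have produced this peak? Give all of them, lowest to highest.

71 MHz, 88 MHz, 124 MHz, 141 MHz

Frequencies that alias to 18 MHz are k·fs ± 18 MHz for integer k ≥ 0.
k=0: 18 MHz.
k=1: 35 MHz, 71 MHz.
k=2: 88 MHz, 124 MHz.
k=3: 141 MHz, 177 MHz.
k=4: 194 MHz, 230 MHz.
Within [64.5 MHz, 142.5 MHz]: 71 MHz, 88 MHz, 124 MHz, 141 MHz.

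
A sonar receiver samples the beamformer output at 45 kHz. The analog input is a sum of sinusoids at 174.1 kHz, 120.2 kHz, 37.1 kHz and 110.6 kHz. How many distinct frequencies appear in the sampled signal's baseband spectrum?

fs/2 = 22.5 kHz.
174.1 kHz mod fs = 39.1 kHz.
39.1 kHz > fs/2 = 22.5 kHz, folds to fs − 39.1 kHz = 5.9 kHz.
120.2 kHz mod fs = 30.2 kHz.
30.2 kHz > fs/2 = 22.5 kHz, folds to fs − 30.2 kHz = 14.8 kHz.
37.1 kHz > fs/2 = 22.5 kHz, folds to fs − 37.1 kHz = 7.9 kHz.
110.6 kHz mod fs = 20.6 kHz.
20.6 kHz ≤ fs/2 = 22.5 kHz, appears at 20.6 kHz.
Distinct values: {5.9 kHz, 7.9 kHz, 14.8 kHz, 20.6 kHz} → 4.

4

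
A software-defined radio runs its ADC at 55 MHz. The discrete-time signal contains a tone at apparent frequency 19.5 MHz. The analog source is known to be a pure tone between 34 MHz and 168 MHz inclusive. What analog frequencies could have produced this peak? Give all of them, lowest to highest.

Frequencies that alias to 19.5 MHz are k·fs ± 19.5 MHz for integer k ≥ 0.
k=0: 19.5 MHz.
k=1: 35.5 MHz, 74.5 MHz.
k=2: 90.5 MHz, 129.5 MHz.
k=3: 145.5 MHz, 184.5 MHz.
k=4: 200.5 MHz, 239.5 MHz.
Within [34 MHz, 168 MHz]: 35.5 MHz, 74.5 MHz, 90.5 MHz, 129.5 MHz, 145.5 MHz.

35.5 MHz, 74.5 MHz, 90.5 MHz, 129.5 MHz, 145.5 MHz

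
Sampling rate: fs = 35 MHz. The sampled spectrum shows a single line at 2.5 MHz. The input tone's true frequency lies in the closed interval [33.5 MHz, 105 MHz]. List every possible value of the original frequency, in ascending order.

37.5 MHz, 67.5 MHz, 72.5 MHz, 102.5 MHz

Frequencies that alias to 2.5 MHz are k·fs ± 2.5 MHz for integer k ≥ 0.
k=0: 2.5 MHz.
k=1: 32.5 MHz, 37.5 MHz.
k=2: 67.5 MHz, 72.5 MHz.
k=3: 102.5 MHz, 107.5 MHz.
k=4: 137.5 MHz, 142.5 MHz.
Within [33.5 MHz, 105 MHz]: 37.5 MHz, 67.5 MHz, 72.5 MHz, 102.5 MHz.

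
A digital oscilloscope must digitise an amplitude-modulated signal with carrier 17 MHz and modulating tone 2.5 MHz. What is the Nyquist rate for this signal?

AM sidebands sit at fc ± fm = 14.5 MHz and 19.5 MHz.
Highest-frequency component: 19.5 MHz.
Nyquist rate = 2 × 19.5 MHz = 39 MHz.

39 MHz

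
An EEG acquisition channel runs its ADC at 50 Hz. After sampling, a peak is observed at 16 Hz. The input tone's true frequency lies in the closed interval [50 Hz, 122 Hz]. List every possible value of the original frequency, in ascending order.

Frequencies that alias to 16 Hz are k·fs ± 16 Hz for integer k ≥ 0.
k=0: 16 Hz.
k=1: 34 Hz, 66 Hz.
k=2: 84 Hz, 116 Hz.
k=3: 134 Hz, 166 Hz.
Within [50 Hz, 122 Hz]: 66 Hz, 84 Hz, 116 Hz.

66 Hz, 84 Hz, 116 Hz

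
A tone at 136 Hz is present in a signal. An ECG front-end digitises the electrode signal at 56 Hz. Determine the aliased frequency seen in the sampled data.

136 Hz mod fs = 24 Hz.
24 Hz ≤ fs/2 = 28 Hz, appears at 24 Hz.

24 Hz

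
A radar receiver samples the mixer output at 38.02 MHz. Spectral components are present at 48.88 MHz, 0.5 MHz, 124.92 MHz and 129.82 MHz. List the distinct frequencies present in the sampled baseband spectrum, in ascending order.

fs/2 = 19.01 MHz.
48.88 MHz mod fs = 10.86 MHz.
10.86 MHz ≤ fs/2 = 19.01 MHz, appears at 10.86 MHz.
0.5 MHz ≤ fs/2 = 19.01 MHz, passes unchanged.
124.92 MHz mod fs = 10.86 MHz.
10.86 MHz ≤ fs/2 = 19.01 MHz, appears at 10.86 MHz.
129.82 MHz mod fs = 15.76 MHz.
15.76 MHz ≤ fs/2 = 19.01 MHz, appears at 15.76 MHz.
Distinct values: {0.5 MHz, 10.86 MHz, 15.76 MHz}.

0.5 MHz, 10.86 MHz, 15.76 MHz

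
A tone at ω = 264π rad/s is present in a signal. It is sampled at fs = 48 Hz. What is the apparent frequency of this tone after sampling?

12 Hz

ω = 264π rad/s → f = ω/(2π) = 132 Hz.
132 Hz mod fs = 36 Hz.
36 Hz > fs/2 = 24 Hz, folds to fs − 36 Hz = 12 Hz.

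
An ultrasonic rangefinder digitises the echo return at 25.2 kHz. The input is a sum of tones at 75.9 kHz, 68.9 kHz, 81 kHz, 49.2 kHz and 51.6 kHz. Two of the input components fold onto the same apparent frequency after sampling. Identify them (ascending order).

49.2 kHz, 51.6 kHz

fs/2 = 12.6 kHz.
75.9 kHz mod fs = 0.3 kHz.
0.3 kHz ≤ fs/2 = 12.6 kHz, appears at 0.3 kHz.
68.9 kHz mod fs = 18.5 kHz.
18.5 kHz > fs/2 = 12.6 kHz, folds to fs − 18.5 kHz = 6.7 kHz.
81 kHz mod fs = 5.4 kHz.
5.4 kHz ≤ fs/2 = 12.6 kHz, appears at 5.4 kHz.
49.2 kHz mod fs = 24 kHz.
24 kHz > fs/2 = 12.6 kHz, folds to fs − 24 kHz = 1.2 kHz.
51.6 kHz mod fs = 1.2 kHz.
1.2 kHz ≤ fs/2 = 12.6 kHz, appears at 1.2 kHz.
49.2 kHz and 51.6 kHz both map to 1.2 kHz.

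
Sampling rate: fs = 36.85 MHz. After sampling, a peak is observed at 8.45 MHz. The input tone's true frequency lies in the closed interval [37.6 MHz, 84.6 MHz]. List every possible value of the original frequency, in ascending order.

45.3 MHz, 65.25 MHz, 82.15 MHz

Frequencies that alias to 8.45 MHz are k·fs ± 8.45 MHz for integer k ≥ 0.
k=0: 8.45 MHz.
k=1: 28.4 MHz, 45.3 MHz.
k=2: 65.25 MHz, 82.15 MHz.
k=3: 102.1 MHz, 119 MHz.
Within [37.6 MHz, 84.6 MHz]: 45.3 MHz, 65.25 MHz, 82.15 MHz.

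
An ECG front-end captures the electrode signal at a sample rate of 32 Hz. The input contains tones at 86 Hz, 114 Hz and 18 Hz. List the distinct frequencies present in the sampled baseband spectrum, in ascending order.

10 Hz, 14 Hz

fs/2 = 16 Hz.
86 Hz mod fs = 22 Hz.
22 Hz > fs/2 = 16 Hz, folds to fs − 22 Hz = 10 Hz.
114 Hz mod fs = 18 Hz.
18 Hz > fs/2 = 16 Hz, folds to fs − 18 Hz = 14 Hz.
18 Hz > fs/2 = 16 Hz, folds to fs − 18 Hz = 14 Hz.
Distinct values: {10 Hz, 14 Hz}.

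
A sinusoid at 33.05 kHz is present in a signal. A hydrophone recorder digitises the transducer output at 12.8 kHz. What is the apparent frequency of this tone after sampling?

33.05 kHz mod fs = 7.45 kHz.
7.45 kHz > fs/2 = 6.4 kHz, folds to fs − 7.45 kHz = 5.35 kHz.

5.35 kHz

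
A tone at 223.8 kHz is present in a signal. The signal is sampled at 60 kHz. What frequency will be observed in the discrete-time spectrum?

223.8 kHz mod fs = 43.8 kHz.
43.8 kHz > fs/2 = 30 kHz, folds to fs − 43.8 kHz = 16.2 kHz.

16.2 kHz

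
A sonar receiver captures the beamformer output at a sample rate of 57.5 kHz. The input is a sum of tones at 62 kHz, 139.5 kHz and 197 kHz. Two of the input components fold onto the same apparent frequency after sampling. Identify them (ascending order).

fs/2 = 28.75 kHz.
62 kHz mod fs = 4.5 kHz.
4.5 kHz ≤ fs/2 = 28.75 kHz, appears at 4.5 kHz.
139.5 kHz mod fs = 24.5 kHz.
24.5 kHz ≤ fs/2 = 28.75 kHz, appears at 24.5 kHz.
197 kHz mod fs = 24.5 kHz.
24.5 kHz ≤ fs/2 = 28.75 kHz, appears at 24.5 kHz.
139.5 kHz and 197 kHz both map to 24.5 kHz.

139.5 kHz, 197 kHz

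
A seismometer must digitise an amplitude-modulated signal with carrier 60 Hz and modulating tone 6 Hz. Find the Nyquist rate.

132 Hz

AM sidebands sit at fc ± fm = 54 Hz and 66 Hz.
Highest-frequency component: 66 Hz.
Nyquist rate = 2 × 66 Hz = 132 Hz.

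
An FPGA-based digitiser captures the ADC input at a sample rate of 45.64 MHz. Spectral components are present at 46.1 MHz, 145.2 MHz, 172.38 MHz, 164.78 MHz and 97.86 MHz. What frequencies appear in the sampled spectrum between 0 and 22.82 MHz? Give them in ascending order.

fs/2 = 22.82 MHz.
46.1 MHz mod fs = 0.46 MHz.
0.46 MHz ≤ fs/2 = 22.82 MHz, appears at 0.46 MHz.
145.2 MHz mod fs = 8.28 MHz.
8.28 MHz ≤ fs/2 = 22.82 MHz, appears at 8.28 MHz.
172.38 MHz mod fs = 35.46 MHz.
35.46 MHz > fs/2 = 22.82 MHz, folds to fs − 35.46 MHz = 10.18 MHz.
164.78 MHz mod fs = 27.86 MHz.
27.86 MHz > fs/2 = 22.82 MHz, folds to fs − 27.86 MHz = 17.78 MHz.
97.86 MHz mod fs = 6.58 MHz.
6.58 MHz ≤ fs/2 = 22.82 MHz, appears at 6.58 MHz.
Distinct values: {0.46 MHz, 6.58 MHz, 8.28 MHz, 10.18 MHz, 17.78 MHz}.

0.46 MHz, 6.58 MHz, 8.28 MHz, 10.18 MHz, 17.78 MHz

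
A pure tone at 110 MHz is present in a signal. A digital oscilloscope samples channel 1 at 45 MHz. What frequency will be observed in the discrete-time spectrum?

20 MHz

110 MHz mod fs = 20 MHz.
20 MHz ≤ fs/2 = 22.5 MHz, appears at 20 MHz.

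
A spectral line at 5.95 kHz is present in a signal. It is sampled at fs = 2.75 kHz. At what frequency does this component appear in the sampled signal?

5.95 kHz mod fs = 0.45 kHz.
0.45 kHz ≤ fs/2 = 1.375 kHz, appears at 0.45 kHz.

0.45 kHz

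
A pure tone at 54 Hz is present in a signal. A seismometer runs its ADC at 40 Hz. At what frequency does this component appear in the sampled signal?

54 Hz mod fs = 14 Hz.
14 Hz ≤ fs/2 = 20 Hz, appears at 14 Hz.

14 Hz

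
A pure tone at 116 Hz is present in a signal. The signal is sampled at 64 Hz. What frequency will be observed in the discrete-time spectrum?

116 Hz mod fs = 52 Hz.
52 Hz > fs/2 = 32 Hz, folds to fs − 52 Hz = 12 Hz.

12 Hz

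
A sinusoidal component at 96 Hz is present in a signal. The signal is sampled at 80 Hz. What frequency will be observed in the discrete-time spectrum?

16 Hz

96 Hz mod fs = 16 Hz.
16 Hz ≤ fs/2 = 40 Hz, appears at 16 Hz.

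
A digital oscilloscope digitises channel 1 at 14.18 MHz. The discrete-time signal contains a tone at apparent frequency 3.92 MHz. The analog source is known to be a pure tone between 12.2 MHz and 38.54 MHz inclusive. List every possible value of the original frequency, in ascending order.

18.1 MHz, 24.44 MHz, 32.28 MHz

Frequencies that alias to 3.92 MHz are k·fs ± 3.92 MHz for integer k ≥ 0.
k=0: 3.92 MHz.
k=1: 10.26 MHz, 18.1 MHz.
k=2: 24.44 MHz, 32.28 MHz.
k=3: 38.62 MHz, 46.46 MHz.
Within [12.2 MHz, 38.54 MHz]: 18.1 MHz, 24.44 MHz, 32.28 MHz.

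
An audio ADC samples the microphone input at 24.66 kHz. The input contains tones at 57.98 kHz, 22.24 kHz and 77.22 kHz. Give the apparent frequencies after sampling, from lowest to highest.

fs/2 = 12.33 kHz.
57.98 kHz mod fs = 8.66 kHz.
8.66 kHz ≤ fs/2 = 12.33 kHz, appears at 8.66 kHz.
22.24 kHz > fs/2 = 12.33 kHz, folds to fs − 22.24 kHz = 2.42 kHz.
77.22 kHz mod fs = 3.24 kHz.
3.24 kHz ≤ fs/2 = 12.33 kHz, appears at 3.24 kHz.
Distinct values: {2.42 kHz, 3.24 kHz, 8.66 kHz}.

2.42 kHz, 3.24 kHz, 8.66 kHz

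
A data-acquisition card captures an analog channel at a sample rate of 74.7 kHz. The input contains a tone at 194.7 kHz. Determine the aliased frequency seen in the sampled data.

29.4 kHz

194.7 kHz mod fs = 45.3 kHz.
45.3 kHz > fs/2 = 37.35 kHz, folds to fs − 45.3 kHz = 29.4 kHz.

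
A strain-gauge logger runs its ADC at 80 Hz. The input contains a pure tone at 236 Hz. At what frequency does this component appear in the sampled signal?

4 Hz

236 Hz mod fs = 76 Hz.
76 Hz > fs/2 = 40 Hz, folds to fs − 76 Hz = 4 Hz.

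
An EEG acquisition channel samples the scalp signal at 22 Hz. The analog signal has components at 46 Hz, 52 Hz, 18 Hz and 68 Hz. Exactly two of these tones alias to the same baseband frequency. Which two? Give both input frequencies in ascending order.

fs/2 = 11 Hz.
46 Hz mod fs = 2 Hz.
2 Hz ≤ fs/2 = 11 Hz, appears at 2 Hz.
52 Hz mod fs = 8 Hz.
8 Hz ≤ fs/2 = 11 Hz, appears at 8 Hz.
18 Hz > fs/2 = 11 Hz, folds to fs − 18 Hz = 4 Hz.
68 Hz mod fs = 2 Hz.
2 Hz ≤ fs/2 = 11 Hz, appears at 2 Hz.
46 Hz and 68 Hz both map to 2 Hz.

46 Hz, 68 Hz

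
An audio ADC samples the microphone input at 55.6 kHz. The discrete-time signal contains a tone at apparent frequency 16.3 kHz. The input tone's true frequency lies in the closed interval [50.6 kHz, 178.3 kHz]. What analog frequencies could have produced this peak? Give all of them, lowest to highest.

71.9 kHz, 94.9 kHz, 127.5 kHz, 150.5 kHz

Frequencies that alias to 16.3 kHz are k·fs ± 16.3 kHz for integer k ≥ 0.
k=0: 16.3 kHz.
k=1: 39.3 kHz, 71.9 kHz.
k=2: 94.9 kHz, 127.5 kHz.
k=3: 150.5 kHz, 183.1 kHz.
k=4: 206.1 kHz, 238.7 kHz.
Within [50.6 kHz, 178.3 kHz]: 71.9 kHz, 94.9 kHz, 127.5 kHz, 150.5 kHz.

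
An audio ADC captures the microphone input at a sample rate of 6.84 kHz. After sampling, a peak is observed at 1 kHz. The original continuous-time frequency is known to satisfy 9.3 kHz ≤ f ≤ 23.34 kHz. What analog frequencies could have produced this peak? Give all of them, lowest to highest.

Frequencies that alias to 1 kHz are k·fs ± 1 kHz for integer k ≥ 0.
k=0: 1 kHz.
k=1: 5.84 kHz, 7.84 kHz.
k=2: 12.68 kHz, 14.68 kHz.
k=3: 19.52 kHz, 21.52 kHz.
k=4: 26.36 kHz, 28.36 kHz.
Within [9.3 kHz, 23.34 kHz]: 12.68 kHz, 14.68 kHz, 19.52 kHz, 21.52 kHz.

12.68 kHz, 14.68 kHz, 19.52 kHz, 21.52 kHz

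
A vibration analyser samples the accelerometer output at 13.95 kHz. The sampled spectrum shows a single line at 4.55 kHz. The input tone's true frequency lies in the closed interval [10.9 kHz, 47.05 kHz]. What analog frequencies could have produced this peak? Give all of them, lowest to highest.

18.5 kHz, 23.35 kHz, 32.45 kHz, 37.3 kHz, 46.4 kHz

Frequencies that alias to 4.55 kHz are k·fs ± 4.55 kHz for integer k ≥ 0.
k=0: 4.55 kHz.
k=1: 9.4 kHz, 18.5 kHz.
k=2: 23.35 kHz, 32.45 kHz.
k=3: 37.3 kHz, 46.4 kHz.
k=4: 51.25 kHz, 60.35 kHz.
Within [10.9 kHz, 47.05 kHz]: 18.5 kHz, 23.35 kHz, 32.45 kHz, 37.3 kHz, 46.4 kHz.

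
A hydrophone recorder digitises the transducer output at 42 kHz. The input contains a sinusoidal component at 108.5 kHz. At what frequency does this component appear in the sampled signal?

17.5 kHz

108.5 kHz mod fs = 24.5 kHz.
24.5 kHz > fs/2 = 21 kHz, folds to fs − 24.5 kHz = 17.5 kHz.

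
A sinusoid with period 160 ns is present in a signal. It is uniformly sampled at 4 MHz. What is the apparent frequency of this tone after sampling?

T = 160 ns → f = 1/T = 6.25 MHz.
6.25 MHz mod fs = 2.25 MHz.
2.25 MHz > fs/2 = 2 MHz, folds to fs − 2.25 MHz = 1.75 MHz.

1.75 MHz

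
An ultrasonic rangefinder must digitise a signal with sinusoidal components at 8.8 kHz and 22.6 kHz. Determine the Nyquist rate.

45.2 kHz

Highest-frequency component: 22.6 kHz.
Nyquist rate = 2 × 22.6 kHz = 45.2 kHz.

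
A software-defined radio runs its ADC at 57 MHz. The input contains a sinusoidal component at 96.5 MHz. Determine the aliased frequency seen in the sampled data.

17.5 MHz

96.5 MHz mod fs = 39.5 MHz.
39.5 MHz > fs/2 = 28.5 MHz, folds to fs − 39.5 MHz = 17.5 MHz.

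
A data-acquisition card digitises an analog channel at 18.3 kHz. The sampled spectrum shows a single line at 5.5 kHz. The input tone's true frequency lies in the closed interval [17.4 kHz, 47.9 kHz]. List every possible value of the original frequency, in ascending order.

23.8 kHz, 31.1 kHz, 42.1 kHz

Frequencies that alias to 5.5 kHz are k·fs ± 5.5 kHz for integer k ≥ 0.
k=0: 5.5 kHz.
k=1: 12.8 kHz, 23.8 kHz.
k=2: 31.1 kHz, 42.1 kHz.
k=3: 49.4 kHz, 60.4 kHz.
Within [17.4 kHz, 47.9 kHz]: 23.8 kHz, 31.1 kHz, 42.1 kHz.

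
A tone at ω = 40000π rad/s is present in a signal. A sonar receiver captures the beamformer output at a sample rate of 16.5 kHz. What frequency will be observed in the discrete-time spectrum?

3.5 kHz

ω = 40000π rad/s → f = ω/(2π) = 20000 Hz = 20 kHz.
20 kHz mod fs = 3.5 kHz.
3.5 kHz ≤ fs/2 = 8.25 kHz, appears at 3.5 kHz.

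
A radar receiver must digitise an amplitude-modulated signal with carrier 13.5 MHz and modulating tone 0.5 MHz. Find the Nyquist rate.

28 MHz

AM sidebands sit at fc ± fm = 13 MHz and 14 MHz.
Highest-frequency component: 14 MHz.
Nyquist rate = 2 × 14 MHz = 28 MHz.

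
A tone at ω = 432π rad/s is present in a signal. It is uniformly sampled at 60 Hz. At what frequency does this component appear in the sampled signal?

ω = 432π rad/s → f = ω/(2π) = 216 Hz.
216 Hz mod fs = 36 Hz.
36 Hz > fs/2 = 30 Hz, folds to fs − 36 Hz = 24 Hz.

24 Hz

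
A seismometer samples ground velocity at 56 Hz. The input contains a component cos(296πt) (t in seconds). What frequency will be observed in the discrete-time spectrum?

20 Hz

ω = 296π rad/s → f = ω/(2π) = 148 Hz.
148 Hz mod fs = 36 Hz.
36 Hz > fs/2 = 28 Hz, folds to fs − 36 Hz = 20 Hz.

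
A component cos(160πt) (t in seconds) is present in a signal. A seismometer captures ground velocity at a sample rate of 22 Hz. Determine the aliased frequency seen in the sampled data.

8 Hz

ω = 160π rad/s → f = ω/(2π) = 80 Hz.
80 Hz mod fs = 14 Hz.
14 Hz > fs/2 = 11 Hz, folds to fs − 14 Hz = 8 Hz.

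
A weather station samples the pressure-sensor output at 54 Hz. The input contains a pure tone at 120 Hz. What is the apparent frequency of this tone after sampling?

120 Hz mod fs = 12 Hz.
12 Hz ≤ fs/2 = 27 Hz, appears at 12 Hz.

12 Hz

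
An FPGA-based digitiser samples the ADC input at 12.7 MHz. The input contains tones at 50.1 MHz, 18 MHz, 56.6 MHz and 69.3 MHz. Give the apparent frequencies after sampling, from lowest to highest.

fs/2 = 6.35 MHz.
50.1 MHz mod fs = 12 MHz.
12 MHz > fs/2 = 6.35 MHz, folds to fs − 12 MHz = 0.7 MHz.
18 MHz mod fs = 5.3 MHz.
5.3 MHz ≤ fs/2 = 6.35 MHz, appears at 5.3 MHz.
56.6 MHz mod fs = 5.8 MHz.
5.8 MHz ≤ fs/2 = 6.35 MHz, appears at 5.8 MHz.
69.3 MHz mod fs = 5.8 MHz.
5.8 MHz ≤ fs/2 = 6.35 MHz, appears at 5.8 MHz.
Distinct values: {0.7 MHz, 5.3 MHz, 5.8 MHz}.

0.7 MHz, 5.3 MHz, 5.8 MHz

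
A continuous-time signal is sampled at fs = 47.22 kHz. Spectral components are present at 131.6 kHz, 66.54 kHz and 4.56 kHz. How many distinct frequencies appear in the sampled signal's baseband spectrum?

fs/2 = 23.61 kHz.
131.6 kHz mod fs = 37.16 kHz.
37.16 kHz > fs/2 = 23.61 kHz, folds to fs − 37.16 kHz = 10.06 kHz.
66.54 kHz mod fs = 19.32 kHz.
19.32 kHz ≤ fs/2 = 23.61 kHz, appears at 19.32 kHz.
4.56 kHz ≤ fs/2 = 23.61 kHz, passes unchanged.
Distinct values: {4.56 kHz, 10.06 kHz, 19.32 kHz} → 3.

3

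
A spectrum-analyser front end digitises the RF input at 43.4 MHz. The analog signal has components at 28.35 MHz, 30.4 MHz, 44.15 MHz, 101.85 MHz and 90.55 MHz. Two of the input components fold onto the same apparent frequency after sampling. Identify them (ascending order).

28.35 MHz, 101.85 MHz

fs/2 = 21.7 MHz.
28.35 MHz > fs/2 = 21.7 MHz, folds to fs − 28.35 MHz = 15.05 MHz.
30.4 MHz > fs/2 = 21.7 MHz, folds to fs − 30.4 MHz = 13 MHz.
44.15 MHz mod fs = 0.75 MHz.
0.75 MHz ≤ fs/2 = 21.7 MHz, appears at 0.75 MHz.
101.85 MHz mod fs = 15.05 MHz.
15.05 MHz ≤ fs/2 = 21.7 MHz, appears at 15.05 MHz.
90.55 MHz mod fs = 3.75 MHz.
3.75 MHz ≤ fs/2 = 21.7 MHz, appears at 3.75 MHz.
28.35 MHz and 101.85 MHz both map to 15.05 MHz.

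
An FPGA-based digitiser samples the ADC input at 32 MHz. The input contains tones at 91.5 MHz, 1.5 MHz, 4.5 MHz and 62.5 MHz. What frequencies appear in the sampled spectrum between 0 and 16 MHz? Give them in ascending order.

1.5 MHz, 4.5 MHz

fs/2 = 16 MHz.
91.5 MHz mod fs = 27.5 MHz.
27.5 MHz > fs/2 = 16 MHz, folds to fs − 27.5 MHz = 4.5 MHz.
1.5 MHz ≤ fs/2 = 16 MHz, passes unchanged.
4.5 MHz ≤ fs/2 = 16 MHz, passes unchanged.
62.5 MHz mod fs = 30.5 MHz.
30.5 MHz > fs/2 = 16 MHz, folds to fs − 30.5 MHz = 1.5 MHz.
Distinct values: {1.5 MHz, 4.5 MHz}.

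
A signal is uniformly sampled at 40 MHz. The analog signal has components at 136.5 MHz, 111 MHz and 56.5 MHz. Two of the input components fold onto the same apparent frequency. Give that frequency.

fs/2 = 20 MHz.
136.5 MHz mod fs = 16.5 MHz.
16.5 MHz ≤ fs/2 = 20 MHz, appears at 16.5 MHz.
111 MHz mod fs = 31 MHz.
31 MHz > fs/2 = 20 MHz, folds to fs − 31 MHz = 9 MHz.
56.5 MHz mod fs = 16.5 MHz.
16.5 MHz ≤ fs/2 = 20 MHz, appears at 16.5 MHz.
56.5 MHz and 136.5 MHz both map to 16.5 MHz.

16.5 MHz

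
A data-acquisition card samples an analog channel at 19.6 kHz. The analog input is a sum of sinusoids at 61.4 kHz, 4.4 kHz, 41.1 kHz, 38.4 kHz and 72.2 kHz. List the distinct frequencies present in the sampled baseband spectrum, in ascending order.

0.8 kHz, 1.9 kHz, 2.6 kHz, 4.4 kHz, 6.2 kHz

fs/2 = 9.8 kHz.
61.4 kHz mod fs = 2.6 kHz.
2.6 kHz ≤ fs/2 = 9.8 kHz, appears at 2.6 kHz.
4.4 kHz ≤ fs/2 = 9.8 kHz, passes unchanged.
41.1 kHz mod fs = 1.9 kHz.
1.9 kHz ≤ fs/2 = 9.8 kHz, appears at 1.9 kHz.
38.4 kHz mod fs = 18.8 kHz.
18.8 kHz > fs/2 = 9.8 kHz, folds to fs − 18.8 kHz = 0.8 kHz.
72.2 kHz mod fs = 13.4 kHz.
13.4 kHz > fs/2 = 9.8 kHz, folds to fs − 13.4 kHz = 6.2 kHz.
Distinct values: {0.8 kHz, 1.9 kHz, 2.6 kHz, 4.4 kHz, 6.2 kHz}.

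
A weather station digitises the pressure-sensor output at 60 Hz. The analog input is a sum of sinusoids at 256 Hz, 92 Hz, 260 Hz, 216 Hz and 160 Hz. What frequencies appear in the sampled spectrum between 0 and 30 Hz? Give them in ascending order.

fs/2 = 30 Hz.
256 Hz mod fs = 16 Hz.
16 Hz ≤ fs/2 = 30 Hz, appears at 16 Hz.
92 Hz mod fs = 32 Hz.
32 Hz > fs/2 = 30 Hz, folds to fs − 32 Hz = 28 Hz.
260 Hz mod fs = 20 Hz.
20 Hz ≤ fs/2 = 30 Hz, appears at 20 Hz.
216 Hz mod fs = 36 Hz.
36 Hz > fs/2 = 30 Hz, folds to fs − 36 Hz = 24 Hz.
160 Hz mod fs = 40 Hz.
40 Hz > fs/2 = 30 Hz, folds to fs − 40 Hz = 20 Hz.
Distinct values: {16 Hz, 20 Hz, 24 Hz, 28 Hz}.

16 Hz, 20 Hz, 24 Hz, 28 Hz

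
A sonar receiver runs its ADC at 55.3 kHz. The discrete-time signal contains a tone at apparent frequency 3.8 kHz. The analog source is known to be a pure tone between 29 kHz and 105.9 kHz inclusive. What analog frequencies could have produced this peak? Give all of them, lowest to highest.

Frequencies that alias to 3.8 kHz are k·fs ± 3.8 kHz for integer k ≥ 0.
k=0: 3.8 kHz.
k=1: 51.5 kHz, 59.1 kHz.
k=2: 106.8 kHz, 114.4 kHz.
Within [29 kHz, 105.9 kHz]: 51.5 kHz, 59.1 kHz.

51.5 kHz, 59.1 kHz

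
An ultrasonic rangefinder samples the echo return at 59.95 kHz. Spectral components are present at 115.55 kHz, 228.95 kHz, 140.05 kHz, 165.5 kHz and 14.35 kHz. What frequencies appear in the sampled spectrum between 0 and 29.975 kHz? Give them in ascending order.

fs/2 = 29.975 kHz.
115.55 kHz mod fs = 55.6 kHz.
55.6 kHz > fs/2 = 29.975 kHz, folds to fs − 55.6 kHz = 4.35 kHz.
228.95 kHz mod fs = 49.1 kHz.
49.1 kHz > fs/2 = 29.975 kHz, folds to fs − 49.1 kHz = 10.85 kHz.
140.05 kHz mod fs = 20.15 kHz.
20.15 kHz ≤ fs/2 = 29.975 kHz, appears at 20.15 kHz.
165.5 kHz mod fs = 45.6 kHz.
45.6 kHz > fs/2 = 29.975 kHz, folds to fs − 45.6 kHz = 14.35 kHz.
14.35 kHz ≤ fs/2 = 29.975 kHz, passes unchanged.
Distinct values: {4.35 kHz, 10.85 kHz, 14.35 kHz, 20.15 kHz}.

4.35 kHz, 10.85 kHz, 14.35 kHz, 20.15 kHz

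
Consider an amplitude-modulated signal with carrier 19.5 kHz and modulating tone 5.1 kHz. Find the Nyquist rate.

49.2 kHz

AM sidebands sit at fc ± fm = 14.4 kHz and 24.6 kHz.
Highest-frequency component: 24.6 kHz.
Nyquist rate = 2 × 24.6 kHz = 49.2 kHz.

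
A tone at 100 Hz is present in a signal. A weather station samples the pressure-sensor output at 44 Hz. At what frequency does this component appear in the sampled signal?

12 Hz

100 Hz mod fs = 12 Hz.
12 Hz ≤ fs/2 = 22 Hz, appears at 12 Hz.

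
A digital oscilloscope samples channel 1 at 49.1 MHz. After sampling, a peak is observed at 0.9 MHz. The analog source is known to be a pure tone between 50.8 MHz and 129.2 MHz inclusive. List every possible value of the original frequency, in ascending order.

97.3 MHz, 99.1 MHz

Frequencies that alias to 0.9 MHz are k·fs ± 0.9 MHz for integer k ≥ 0.
k=0: 0.9 MHz.
k=1: 48.2 MHz, 50 MHz.
k=2: 97.3 MHz, 99.1 MHz.
k=3: 146.4 MHz, 148.2 MHz.
Within [50.8 MHz, 129.2 MHz]: 97.3 MHz, 99.1 MHz.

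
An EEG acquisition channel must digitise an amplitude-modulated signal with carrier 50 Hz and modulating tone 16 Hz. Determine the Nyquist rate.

132 Hz

AM sidebands sit at fc ± fm = 34 Hz and 66 Hz.
Highest-frequency component: 66 Hz.
Nyquist rate = 2 × 66 Hz = 132 Hz.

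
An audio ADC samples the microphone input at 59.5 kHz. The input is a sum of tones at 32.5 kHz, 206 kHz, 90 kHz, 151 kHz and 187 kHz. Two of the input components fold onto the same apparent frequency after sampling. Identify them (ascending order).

fs/2 = 29.75 kHz.
32.5 kHz > fs/2 = 29.75 kHz, folds to fs − 32.5 kHz = 27 kHz.
206 kHz mod fs = 27.5 kHz.
27.5 kHz ≤ fs/2 = 29.75 kHz, appears at 27.5 kHz.
90 kHz mod fs = 30.5 kHz.
30.5 kHz > fs/2 = 29.75 kHz, folds to fs − 30.5 kHz = 29 kHz.
151 kHz mod fs = 32 kHz.
32 kHz > fs/2 = 29.75 kHz, folds to fs − 32 kHz = 27.5 kHz.
187 kHz mod fs = 8.5 kHz.
8.5 kHz ≤ fs/2 = 29.75 kHz, appears at 8.5 kHz.
151 kHz and 206 kHz both map to 27.5 kHz.

151 kHz, 206 kHz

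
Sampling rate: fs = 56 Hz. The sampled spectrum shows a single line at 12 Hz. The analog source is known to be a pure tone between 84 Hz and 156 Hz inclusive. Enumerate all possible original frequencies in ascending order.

Frequencies that alias to 12 Hz are k·fs ± 12 Hz for integer k ≥ 0.
k=0: 12 Hz.
k=1: 44 Hz, 68 Hz.
k=2: 100 Hz, 124 Hz.
k=3: 156 Hz, 180 Hz.
k=4: 212 Hz, 236 Hz.
Within [84 Hz, 156 Hz]: 100 Hz, 124 Hz, 156 Hz.

100 Hz, 124 Hz, 156 Hz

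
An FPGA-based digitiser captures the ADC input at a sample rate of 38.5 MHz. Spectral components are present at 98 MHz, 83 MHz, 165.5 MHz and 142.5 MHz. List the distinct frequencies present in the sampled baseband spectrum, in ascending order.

6 MHz, 11.5 MHz, 17.5 MHz

fs/2 = 19.25 MHz.
98 MHz mod fs = 21 MHz.
21 MHz > fs/2 = 19.25 MHz, folds to fs − 21 MHz = 17.5 MHz.
83 MHz mod fs = 6 MHz.
6 MHz ≤ fs/2 = 19.25 MHz, appears at 6 MHz.
165.5 MHz mod fs = 11.5 MHz.
11.5 MHz ≤ fs/2 = 19.25 MHz, appears at 11.5 MHz.
142.5 MHz mod fs = 27 MHz.
27 MHz > fs/2 = 19.25 MHz, folds to fs − 27 MHz = 11.5 MHz.
Distinct values: {6 MHz, 11.5 MHz, 17.5 MHz}.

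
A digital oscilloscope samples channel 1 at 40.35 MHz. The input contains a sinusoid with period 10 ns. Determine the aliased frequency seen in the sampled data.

19.3 MHz

T = 10 ns → f = 1/T = 100 MHz.
100 MHz mod fs = 19.3 MHz.
19.3 MHz ≤ fs/2 = 20.175 MHz, appears at 19.3 MHz.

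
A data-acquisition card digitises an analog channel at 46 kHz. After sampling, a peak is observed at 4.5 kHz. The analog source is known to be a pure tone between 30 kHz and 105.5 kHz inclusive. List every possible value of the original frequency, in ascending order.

Frequencies that alias to 4.5 kHz are k·fs ± 4.5 kHz for integer k ≥ 0.
k=0: 4.5 kHz.
k=1: 41.5 kHz, 50.5 kHz.
k=2: 87.5 kHz, 96.5 kHz.
k=3: 133.5 kHz, 142.5 kHz.
Within [30 kHz, 105.5 kHz]: 41.5 kHz, 50.5 kHz, 87.5 kHz, 96.5 kHz.

41.5 kHz, 50.5 kHz, 87.5 kHz, 96.5 kHz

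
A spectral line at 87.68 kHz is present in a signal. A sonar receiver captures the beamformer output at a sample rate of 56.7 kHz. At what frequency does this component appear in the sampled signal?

25.72 kHz

87.68 kHz mod fs = 30.98 kHz.
30.98 kHz > fs/2 = 28.35 kHz, folds to fs − 30.98 kHz = 25.72 kHz.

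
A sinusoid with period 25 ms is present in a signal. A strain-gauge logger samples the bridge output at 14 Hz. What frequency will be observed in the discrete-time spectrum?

T = 25 ms → f = 1/T = 40 Hz.
40 Hz mod fs = 12 Hz.
12 Hz > fs/2 = 7 Hz, folds to fs − 12 Hz = 2 Hz.

2 Hz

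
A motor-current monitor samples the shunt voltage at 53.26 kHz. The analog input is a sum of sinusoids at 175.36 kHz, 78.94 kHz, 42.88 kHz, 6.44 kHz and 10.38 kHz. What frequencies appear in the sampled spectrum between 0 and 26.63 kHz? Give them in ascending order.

6.44 kHz, 10.38 kHz, 15.58 kHz, 25.68 kHz

fs/2 = 26.63 kHz.
175.36 kHz mod fs = 15.58 kHz.
15.58 kHz ≤ fs/2 = 26.63 kHz, appears at 15.58 kHz.
78.94 kHz mod fs = 25.68 kHz.
25.68 kHz ≤ fs/2 = 26.63 kHz, appears at 25.68 kHz.
42.88 kHz > fs/2 = 26.63 kHz, folds to fs − 42.88 kHz = 10.38 kHz.
6.44 kHz ≤ fs/2 = 26.63 kHz, passes unchanged.
10.38 kHz ≤ fs/2 = 26.63 kHz, passes unchanged.
Distinct values: {6.44 kHz, 10.38 kHz, 15.58 kHz, 25.68 kHz}.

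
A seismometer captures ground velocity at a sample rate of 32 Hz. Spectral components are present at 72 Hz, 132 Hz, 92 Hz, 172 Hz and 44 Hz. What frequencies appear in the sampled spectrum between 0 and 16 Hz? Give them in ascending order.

fs/2 = 16 Hz.
72 Hz mod fs = 8 Hz.
8 Hz ≤ fs/2 = 16 Hz, appears at 8 Hz.
132 Hz mod fs = 4 Hz.
4 Hz ≤ fs/2 = 16 Hz, appears at 4 Hz.
92 Hz mod fs = 28 Hz.
28 Hz > fs/2 = 16 Hz, folds to fs − 28 Hz = 4 Hz.
172 Hz mod fs = 12 Hz.
12 Hz ≤ fs/2 = 16 Hz, appears at 12 Hz.
44 Hz mod fs = 12 Hz.
12 Hz ≤ fs/2 = 16 Hz, appears at 12 Hz.
Distinct values: {4 Hz, 8 Hz, 12 Hz}.

4 Hz, 8 Hz, 12 Hz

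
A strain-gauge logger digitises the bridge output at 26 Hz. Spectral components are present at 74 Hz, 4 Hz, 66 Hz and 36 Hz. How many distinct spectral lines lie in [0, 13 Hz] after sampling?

fs/2 = 13 Hz.
74 Hz mod fs = 22 Hz.
22 Hz > fs/2 = 13 Hz, folds to fs − 22 Hz = 4 Hz.
4 Hz ≤ fs/2 = 13 Hz, passes unchanged.
66 Hz mod fs = 14 Hz.
14 Hz > fs/2 = 13 Hz, folds to fs − 14 Hz = 12 Hz.
36 Hz mod fs = 10 Hz.
10 Hz ≤ fs/2 = 13 Hz, appears at 10 Hz.
Distinct values: {4 Hz, 10 Hz, 12 Hz} → 3.

3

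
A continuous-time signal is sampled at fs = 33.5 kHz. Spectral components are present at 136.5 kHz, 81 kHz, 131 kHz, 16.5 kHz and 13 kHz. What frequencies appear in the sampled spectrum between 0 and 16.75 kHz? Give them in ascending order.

fs/2 = 16.75 kHz.
136.5 kHz mod fs = 2.5 kHz.
2.5 kHz ≤ fs/2 = 16.75 kHz, appears at 2.5 kHz.
81 kHz mod fs = 14 kHz.
14 kHz ≤ fs/2 = 16.75 kHz, appears at 14 kHz.
131 kHz mod fs = 30.5 kHz.
30.5 kHz > fs/2 = 16.75 kHz, folds to fs − 30.5 kHz = 3 kHz.
16.5 kHz ≤ fs/2 = 16.75 kHz, passes unchanged.
13 kHz ≤ fs/2 = 16.75 kHz, passes unchanged.
Distinct values: {2.5 kHz, 3 kHz, 13 kHz, 14 kHz, 16.5 kHz}.

2.5 kHz, 3 kHz, 13 kHz, 14 kHz, 16.5 kHz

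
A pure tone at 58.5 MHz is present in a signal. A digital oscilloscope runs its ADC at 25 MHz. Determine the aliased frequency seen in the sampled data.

8.5 MHz

58.5 MHz mod fs = 8.5 MHz.
8.5 MHz ≤ fs/2 = 12.5 MHz, appears at 8.5 MHz.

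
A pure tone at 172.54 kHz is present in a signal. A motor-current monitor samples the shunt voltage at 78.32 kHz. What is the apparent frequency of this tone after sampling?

172.54 kHz mod fs = 15.9 kHz.
15.9 kHz ≤ fs/2 = 39.16 kHz, appears at 15.9 kHz.

15.9 kHz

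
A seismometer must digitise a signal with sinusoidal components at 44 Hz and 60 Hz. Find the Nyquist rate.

120 Hz

Highest-frequency component: 60 Hz.
Nyquist rate = 2 × 60 Hz = 120 Hz.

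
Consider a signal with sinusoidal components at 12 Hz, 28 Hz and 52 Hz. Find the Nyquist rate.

Highest-frequency component: 52 Hz.
Nyquist rate = 2 × 52 Hz = 104 Hz.

104 Hz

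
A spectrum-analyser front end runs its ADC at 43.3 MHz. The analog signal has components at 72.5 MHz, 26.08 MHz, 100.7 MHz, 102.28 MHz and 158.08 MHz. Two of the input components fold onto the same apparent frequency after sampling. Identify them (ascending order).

fs/2 = 21.65 MHz.
72.5 MHz mod fs = 29.2 MHz.
29.2 MHz > fs/2 = 21.65 MHz, folds to fs − 29.2 MHz = 14.1 MHz.
26.08 MHz > fs/2 = 21.65 MHz, folds to fs − 26.08 MHz = 17.22 MHz.
100.7 MHz mod fs = 14.1 MHz.
14.1 MHz ≤ fs/2 = 21.65 MHz, appears at 14.1 MHz.
102.28 MHz mod fs = 15.68 MHz.
15.68 MHz ≤ fs/2 = 21.65 MHz, appears at 15.68 MHz.
158.08 MHz mod fs = 28.18 MHz.
28.18 MHz > fs/2 = 21.65 MHz, folds to fs − 28.18 MHz = 15.12 MHz.
72.5 MHz and 100.7 MHz both map to 14.1 MHz.

72.5 MHz, 100.7 MHz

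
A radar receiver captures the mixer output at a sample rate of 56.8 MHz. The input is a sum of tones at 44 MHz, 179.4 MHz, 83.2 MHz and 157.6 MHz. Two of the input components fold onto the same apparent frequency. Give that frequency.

fs/2 = 28.4 MHz.
44 MHz > fs/2 = 28.4 MHz, folds to fs − 44 MHz = 12.8 MHz.
179.4 MHz mod fs = 9 MHz.
9 MHz ≤ fs/2 = 28.4 MHz, appears at 9 MHz.
83.2 MHz mod fs = 26.4 MHz.
26.4 MHz ≤ fs/2 = 28.4 MHz, appears at 26.4 MHz.
157.6 MHz mod fs = 44 MHz.
44 MHz > fs/2 = 28.4 MHz, folds to fs − 44 MHz = 12.8 MHz.
44 MHz and 157.6 MHz both map to 12.8 MHz.

12.8 MHz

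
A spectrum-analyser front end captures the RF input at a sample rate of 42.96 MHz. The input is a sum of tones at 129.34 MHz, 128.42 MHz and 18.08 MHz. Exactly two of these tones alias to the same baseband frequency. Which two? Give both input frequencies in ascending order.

fs/2 = 21.48 MHz.
129.34 MHz mod fs = 0.46 MHz.
0.46 MHz ≤ fs/2 = 21.48 MHz, appears at 0.46 MHz.
128.42 MHz mod fs = 42.5 MHz.
42.5 MHz > fs/2 = 21.48 MHz, folds to fs − 42.5 MHz = 0.46 MHz.
18.08 MHz ≤ fs/2 = 21.48 MHz, passes unchanged.
128.42 MHz and 129.34 MHz both map to 0.46 MHz.

128.42 MHz, 129.34 MHz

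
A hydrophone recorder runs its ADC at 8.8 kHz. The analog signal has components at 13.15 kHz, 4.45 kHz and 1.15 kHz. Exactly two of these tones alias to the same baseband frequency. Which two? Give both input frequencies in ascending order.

4.45 kHz, 13.15 kHz

fs/2 = 4.4 kHz.
13.15 kHz mod fs = 4.35 kHz.
4.35 kHz ≤ fs/2 = 4.4 kHz, appears at 4.35 kHz.
4.45 kHz > fs/2 = 4.4 kHz, folds to fs − 4.45 kHz = 4.35 kHz.
1.15 kHz ≤ fs/2 = 4.4 kHz, passes unchanged.
4.45 kHz and 13.15 kHz both map to 4.35 kHz.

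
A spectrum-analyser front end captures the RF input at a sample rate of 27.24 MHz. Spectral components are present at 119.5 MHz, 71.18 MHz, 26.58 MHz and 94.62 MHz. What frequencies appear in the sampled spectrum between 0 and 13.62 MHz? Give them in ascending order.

fs/2 = 13.62 MHz.
119.5 MHz mod fs = 10.54 MHz.
10.54 MHz ≤ fs/2 = 13.62 MHz, appears at 10.54 MHz.
71.18 MHz mod fs = 16.7 MHz.
16.7 MHz > fs/2 = 13.62 MHz, folds to fs − 16.7 MHz = 10.54 MHz.
26.58 MHz > fs/2 = 13.62 MHz, folds to fs − 26.58 MHz = 0.66 MHz.
94.62 MHz mod fs = 12.9 MHz.
12.9 MHz ≤ fs/2 = 13.62 MHz, appears at 12.9 MHz.
Distinct values: {0.66 MHz, 10.54 MHz, 12.9 MHz}.

0.66 MHz, 10.54 MHz, 12.9 MHz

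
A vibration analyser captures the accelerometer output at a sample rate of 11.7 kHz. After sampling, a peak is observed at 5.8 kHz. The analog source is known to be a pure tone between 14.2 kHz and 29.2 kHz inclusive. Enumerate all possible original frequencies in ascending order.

17.5 kHz, 17.6 kHz, 29.2 kHz

Frequencies that alias to 5.8 kHz are k·fs ± 5.8 kHz for integer k ≥ 0.
k=0: 5.8 kHz.
k=1: 5.9 kHz, 17.5 kHz.
k=2: 17.6 kHz, 29.2 kHz.
k=3: 29.3 kHz, 40.9 kHz.
Within [14.2 kHz, 29.2 kHz]: 17.5 kHz, 17.6 kHz, 29.2 kHz.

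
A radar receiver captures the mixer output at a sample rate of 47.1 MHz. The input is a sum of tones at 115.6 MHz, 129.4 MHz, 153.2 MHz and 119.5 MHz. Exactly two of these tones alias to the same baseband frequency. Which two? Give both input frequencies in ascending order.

129.4 MHz, 153.2 MHz

fs/2 = 23.55 MHz.
115.6 MHz mod fs = 21.4 MHz.
21.4 MHz ≤ fs/2 = 23.55 MHz, appears at 21.4 MHz.
129.4 MHz mod fs = 35.2 MHz.
35.2 MHz > fs/2 = 23.55 MHz, folds to fs − 35.2 MHz = 11.9 MHz.
153.2 MHz mod fs = 11.9 MHz.
11.9 MHz ≤ fs/2 = 23.55 MHz, appears at 11.9 MHz.
119.5 MHz mod fs = 25.3 MHz.
25.3 MHz > fs/2 = 23.55 MHz, folds to fs − 25.3 MHz = 21.8 MHz.
129.4 MHz and 153.2 MHz both map to 11.9 MHz.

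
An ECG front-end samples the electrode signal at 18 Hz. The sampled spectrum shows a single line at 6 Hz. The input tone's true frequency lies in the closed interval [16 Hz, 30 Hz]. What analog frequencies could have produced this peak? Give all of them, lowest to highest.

Frequencies that alias to 6 Hz are k·fs ± 6 Hz for integer k ≥ 0.
k=0: 6 Hz.
k=1: 12 Hz, 24 Hz.
k=2: 30 Hz, 42 Hz.
k=3: 48 Hz, 60 Hz.
Within [16 Hz, 30 Hz]: 24 Hz, 30 Hz.

24 Hz, 30 Hz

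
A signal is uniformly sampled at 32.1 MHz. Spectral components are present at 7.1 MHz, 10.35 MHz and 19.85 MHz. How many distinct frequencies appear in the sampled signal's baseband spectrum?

3

fs/2 = 16.05 MHz.
7.1 MHz ≤ fs/2 = 16.05 MHz, passes unchanged.
10.35 MHz ≤ fs/2 = 16.05 MHz, passes unchanged.
19.85 MHz > fs/2 = 16.05 MHz, folds to fs − 19.85 MHz = 12.25 MHz.
Distinct values: {7.1 MHz, 10.35 MHz, 12.25 MHz} → 3.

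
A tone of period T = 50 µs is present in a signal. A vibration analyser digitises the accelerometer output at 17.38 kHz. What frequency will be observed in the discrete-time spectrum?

T = 50 µs → f = 1/T = 20 kHz.
20 kHz mod fs = 2.62 kHz.
2.62 kHz ≤ fs/2 = 8.69 kHz, appears at 2.62 kHz.

2.62 kHz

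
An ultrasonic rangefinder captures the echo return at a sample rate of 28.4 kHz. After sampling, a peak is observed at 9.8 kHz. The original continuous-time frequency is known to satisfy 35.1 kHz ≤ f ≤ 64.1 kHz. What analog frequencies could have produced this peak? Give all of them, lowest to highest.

Frequencies that alias to 9.8 kHz are k·fs ± 9.8 kHz for integer k ≥ 0.
k=0: 9.8 kHz.
k=1: 18.6 kHz, 38.2 kHz.
k=2: 47 kHz, 66.6 kHz.
k=3: 75.4 kHz, 95 kHz.
Within [35.1 kHz, 64.1 kHz]: 38.2 kHz, 47 kHz.

38.2 kHz, 47 kHz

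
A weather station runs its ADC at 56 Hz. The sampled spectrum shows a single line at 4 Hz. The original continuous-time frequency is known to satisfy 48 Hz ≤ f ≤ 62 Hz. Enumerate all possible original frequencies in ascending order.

Frequencies that alias to 4 Hz are k·fs ± 4 Hz for integer k ≥ 0.
k=0: 4 Hz.
k=1: 52 Hz, 60 Hz.
k=2: 108 Hz, 116 Hz.
Within [48 Hz, 62 Hz]: 52 Hz, 60 Hz.

52 Hz, 60 Hz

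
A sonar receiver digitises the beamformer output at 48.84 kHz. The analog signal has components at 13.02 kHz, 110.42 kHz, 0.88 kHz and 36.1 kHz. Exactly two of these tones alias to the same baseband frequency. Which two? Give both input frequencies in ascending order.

36.1 kHz, 110.42 kHz

fs/2 = 24.42 kHz.
13.02 kHz ≤ fs/2 = 24.42 kHz, passes unchanged.
110.42 kHz mod fs = 12.74 kHz.
12.74 kHz ≤ fs/2 = 24.42 kHz, appears at 12.74 kHz.
0.88 kHz ≤ fs/2 = 24.42 kHz, passes unchanged.
36.1 kHz > fs/2 = 24.42 kHz, folds to fs − 36.1 kHz = 12.74 kHz.
36.1 kHz and 110.42 kHz both map to 12.74 kHz.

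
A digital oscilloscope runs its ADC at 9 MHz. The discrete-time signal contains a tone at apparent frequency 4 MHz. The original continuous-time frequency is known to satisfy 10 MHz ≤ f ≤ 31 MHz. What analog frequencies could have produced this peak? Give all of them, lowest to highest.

13 MHz, 14 MHz, 22 MHz, 23 MHz, 31 MHz

Frequencies that alias to 4 MHz are k·fs ± 4 MHz for integer k ≥ 0.
k=0: 4 MHz.
k=1: 5 MHz, 13 MHz.
k=2: 14 MHz, 22 MHz.
k=3: 23 MHz, 31 MHz.
k=4: 32 MHz, 40 MHz.
Within [10 MHz, 31 MHz]: 13 MHz, 14 MHz, 22 MHz, 23 MHz, 31 MHz.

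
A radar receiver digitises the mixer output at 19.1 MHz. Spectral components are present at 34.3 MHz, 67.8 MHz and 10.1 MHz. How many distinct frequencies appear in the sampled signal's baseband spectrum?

fs/2 = 9.55 MHz.
34.3 MHz mod fs = 15.2 MHz.
15.2 MHz > fs/2 = 9.55 MHz, folds to fs − 15.2 MHz = 3.9 MHz.
67.8 MHz mod fs = 10.5 MHz.
10.5 MHz > fs/2 = 9.55 MHz, folds to fs − 10.5 MHz = 8.6 MHz.
10.1 MHz > fs/2 = 9.55 MHz, folds to fs − 10.1 MHz = 9 MHz.
Distinct values: {3.9 MHz, 8.6 MHz, 9 MHz} → 3.

3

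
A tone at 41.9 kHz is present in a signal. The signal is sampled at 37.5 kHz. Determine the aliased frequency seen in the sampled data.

41.9 kHz mod fs = 4.4 kHz.
4.4 kHz ≤ fs/2 = 18.75 kHz, appears at 4.4 kHz.

4.4 kHz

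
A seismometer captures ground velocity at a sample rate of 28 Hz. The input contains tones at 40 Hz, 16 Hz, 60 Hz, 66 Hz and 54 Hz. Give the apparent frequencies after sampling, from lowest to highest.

fs/2 = 14 Hz.
40 Hz mod fs = 12 Hz.
12 Hz ≤ fs/2 = 14 Hz, appears at 12 Hz.
16 Hz > fs/2 = 14 Hz, folds to fs − 16 Hz = 12 Hz.
60 Hz mod fs = 4 Hz.
4 Hz ≤ fs/2 = 14 Hz, appears at 4 Hz.
66 Hz mod fs = 10 Hz.
10 Hz ≤ fs/2 = 14 Hz, appears at 10 Hz.
54 Hz mod fs = 26 Hz.
26 Hz > fs/2 = 14 Hz, folds to fs − 26 Hz = 2 Hz.
Distinct values: {2 Hz, 4 Hz, 10 Hz, 12 Hz}.

2 Hz, 4 Hz, 10 Hz, 12 Hz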